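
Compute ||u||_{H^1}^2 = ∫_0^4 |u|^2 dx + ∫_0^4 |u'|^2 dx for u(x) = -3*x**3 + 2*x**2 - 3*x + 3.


||u||_{H^1}^2 = 3057272/105

The H^1 norm (squared) on an interval (0, L) is
  ||u||_{H^1}^2 = ∫_0^L u(x)^2 dx + ∫_0^L u'(x)^2 dx.
Compute u'(x) = -9*x**2 + 4*x - 3.
Then u(x)^2 = 9*x**6 - 12*x**5 + 22*x**4 - 30*x**3 + 21*x**2 - 18*x + 9 and u'(x)^2 = 81*x**4 - 72*x**3 + 70*x**2 - 24*x + 9.
Integrate each monomial from 0 to 4 using ∫_0^4 c·x^n dx = c·4^(n+1)/(n+1):
  ∫_0^4 u(x)^2 dx = ∫_0^4 (9*x^6 - 12*x^5 + 22*x^4 - 30*x^3 + 21*x^2 - 18*x + 9) dx. Term by term:
    ∫_0^4 9*x^6 dx = 147456/7;  ∫_0^4 -12*x^5 dx = -8192;  ∫_0^4 22*x^4 dx = 22528/5;
    ∫_0^4 -30*x^3 dx = -1920;  ∫_0^4 21*x^2 dx = 448;  ∫_0^4 -18*x dx = -144;
    ∫_0^4 9 dx = 36.
  Sum: 147456/7 − 8192 + 22528/5 − 1920 + 448 − 144 + 36 = 552956/35.
  ∫_0^4 u'(x)^2 dx = ∫_0^4 (81*x^4 - 72*x^3 + 70*x^2 - 24*x + 9) dx. Term by term:
    ∫_0^4 81*x^4 dx = 82944/5;  ∫_0^4 -72*x^3 dx = -4608;  ∫_0^4 70*x^2 dx = 4480/3;
    ∫_0^4 -24*x dx = -192;  ∫_0^4 9 dx = 36.
  Sum: 82944/5 − 4608 + 4480/3 − 192 + 36 = 199772/15.
Adding: ||u||_{H^1}^2 = 552956/35 + 199772/15 = 3057272/105.


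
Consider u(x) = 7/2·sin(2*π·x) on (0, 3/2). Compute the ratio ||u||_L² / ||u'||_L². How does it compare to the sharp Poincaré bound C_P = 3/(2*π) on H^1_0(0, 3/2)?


||u||_L² / ||u'||_L² = 1/(2*π) < C_P = 3/(2*π).

u(x) = 7/2·sin(2*π·x), so u'(x) = 7*π*cos(2*π*x).
Writing u(x) = A·sin(kπx/L) with A = 7/2 and k = 3, use ∫_0^L sin²(kπx/L) dx = L/2 and ∫_0^L cos²(kπx/L) dx = L/2.
u² = 49/4·sin²(2*π·x) and (u')² = 49*π^2·cos²(2*π·x), and each of sin², cos² integrates to L/2 = 3/4 over (0, 3/2).
∫_0^3/2 u² dx = 147/16, so ||u||_L² = 7*sqrt(3)/4.
∫_0^3/2 (u')² dx = 147*π^2/4, so ||u'||_L² = 7*sqrt(3)*π/2.
Ratio ||u||_L² / ||u'||_L² = 1/(2*π).
Sharp Poincaré constant on H^1_0(0, 3/2) is C_P = L/π = 3/(2*π), achieved by sin(2*π/3·x).
This is the k = 3 harmonic; the ratio L/(kπ) is strictly less than C_P = L/π, consistent with the sharp inequality ||u||_L² ≤ C_P ||u'||_L².


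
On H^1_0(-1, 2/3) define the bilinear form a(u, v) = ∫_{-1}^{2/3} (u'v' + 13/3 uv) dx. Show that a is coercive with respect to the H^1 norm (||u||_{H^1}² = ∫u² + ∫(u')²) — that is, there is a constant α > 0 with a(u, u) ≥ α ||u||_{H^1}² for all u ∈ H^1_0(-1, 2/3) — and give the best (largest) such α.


α = 1

Coercivity of a(·,·) on H^1_0(-1, 2/3) means a(u, u) ≥ α ||u||_{H^1}² for every u ∈ H^1_0.
The interval has length L = 5/3, and Poincaré/coercivity depend only on L. Here a(u, u) = ∫(u')² + (13/3)·∫u².
Here c = 13/3 ≥ 1, so a(u,u) = ∫(u')² + c∫u² ≥ ∫(u')² + ∫u² = ||u||_{H^1}², i.e. α = 1 works. No larger α is possible: a(u,u) ≥ α||u||_{H^1}² means (1−α)∫(u')² ≥ (α−c)∫u², and for the modes u_n = sin(nπ(x−x₀)/L) (x₀ the left endpoint) one has ∫u_n²/∫(u_n')² = (L/(nπ))² → 0, so a(u_n,u_n)/||u_n||_{H^1}² → 1. Hence the optimal constant is α = 1.
Therefore α = 1.


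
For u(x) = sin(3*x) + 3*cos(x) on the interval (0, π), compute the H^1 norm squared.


||u||_{H^1(0,π)}^2 = 14*π

u'(x) = -3*sin(x) + 3*cos(3*x).
Expand u² and (u')² and integrate term by term on (0, π), using: for integers n ≥ 1, ∫_0^π sin²(nx) dx = ∫_0^π cos²(nx) dx = π/2; for n ≠ n', ∫_0^π sin(nx)sin(n'x) dx = ∫_0^π cos(nx)cos(n'x) dx = 0; and by product-to-sum, ∫_0^π sin(nx)cos(n'x) dx = ½∫_0^π [sin((n+n')x) + sin((n−n')x)] dx, which is 0 when n+n' is even and 2n/(n²−n'²) when n+n' is odd (it need not vanish on (0, π)).
  u² squared terms: (3)²·∫cos(x)² dx = 9·π/2 = 9*π/2;  (1)²·∫sin(3x)² dx = 1·π/2 = π/2.
  u² cross terms: 2·(3)·(1)·∫cos(x)·sin(3x) dx = 6·(0) = 0.
  So ∫_0^π u² dx = 9*π/2 + π/2 + 0 = 5*π.
  (u')² squared terms: (-3)²·∫sin(x)² dx = 9·π/2 = 9*π/2;  (3)²·∫cos(3x)² dx = 9·π/2 = 9*π/2.
  (u')² cross terms: 2·(-3)·(3)·∫sin(x)·cos(3x) dx = -18·(0) = 0.
  So ∫_0^π (u')² dx = 9*π/2 + 9*π/2 + 0 = 9*π.
||u||_{H^1}^2 = (5*π) + (9*π) = 14*π.


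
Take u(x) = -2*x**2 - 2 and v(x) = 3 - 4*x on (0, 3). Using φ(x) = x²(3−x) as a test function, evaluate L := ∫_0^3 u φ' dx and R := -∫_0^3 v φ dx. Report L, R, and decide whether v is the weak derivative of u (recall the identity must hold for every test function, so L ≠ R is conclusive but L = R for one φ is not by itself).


LHS = 243/5, RHS = 567/20. No, v is not the weak derivative of u.

u(x) = -2*x**2 - 2, classical derivative u'(x) = -4*x.
φ(x) = x²(3−x), so φ'(x) = 3*x*(2 - x).
Note φ(0) = φ(3) = 0, so the boundary term u·φ vanishes.
LHS = ∫_0^3 u(x) φ'(x) dx = ∫_0^3 (6*x^4 - 12*x^3 + 6*x^2 - 12*x) dx. Term by term:
  ∫_0^3 6*x^4 dx = 1458/5;  ∫_0^3 -12*x^3 dx = -243;  ∫_0^3 6*x^2 dx = 54;
  ∫_0^3 -12*x dx = -54.
Sum: 1458/5 − 243 + 54 − 54 = 243/5.
So LHS = 243/5.
∫_0^3 v(x) φ(x) dx = ∫_0^3 (4*x^4 - 15*x^3 + 9*x^2) dx. Term by term:
  ∫_0^3 4*x^4 dx = 972/5;  ∫_0^3 -15*x^3 dx = -1215/4;  ∫_0^3 9*x^2 dx = 81.
Sum: 972/5 − 1215/4 + 81 = -567/20.
So RHS = -∫_0^3 v(x) φ(x) dx = 567/20.
LHS − RHS = 81/4 ≠ 0, so the identity fails.
(For a valid weak derivative the identity must hold for EVERY test function, in particular this one. The failure shows v is NOT the weak derivative of u.)
Correct weak derivative would be u'(x) = -4*x.


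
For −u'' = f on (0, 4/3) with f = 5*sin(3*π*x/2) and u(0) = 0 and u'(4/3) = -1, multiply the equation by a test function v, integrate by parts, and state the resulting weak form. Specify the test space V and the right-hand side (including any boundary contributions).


V = {v ∈ H^1(0, 4/3) : v(0) = 0} (test functions vanish at x = 0 where u is specified); weak form: ∫_0^4/3 u'v' dx = ∫_0^4/3 (5*sin(3*π*x/2)) v dx − v(4/3) for all v ∈ V.

Multiply both sides by a test function v and integrate from 0 to 4/3:
  ∫_0^4/3 −u''(x) v(x) dx = ∫_0^4/3 f(x) v(x) dx.
Integrate the LHS by parts once:
  ∫_0^4/3 −u'' v dx = −[u'(x) v(x)]_0^4/3 + ∫_0^4/3 u'(x) v'(x) dx.
Thus ∫_0^4/3 u'(x) v'(x) dx = ∫_0^4/3 f(x) v(x) dx + [u'(x) v(x)]_0^4/3.
Choose V so that boundary terms are either known or forced to vanish.
Mixed BC: u(0) = 0 (Dirichlet) and u'(4/3) = -1 (Neumann). Define V = {v ∈ H^1(0, 4/3) : v(0) = 0}. Then [u' v]_0^4/3 = u'(4/3)·v(4/3) − u'(0)·0 = − v(4/3).
Weak formulation: find u (satisfying any essential BC) such that ∫_0^4/3 u'(x) v'(x) dx = ∫_0^4/3 f v dx − v(4/3) for all v ∈ V (Dirichlet at 0 absorbed into V; Neumann datum at x = 4/3 contributes the boundary term).
Substituting f(x) = 5*sin(3*π*x/2), the right-hand side is ∫_0^4/3 (5*sin(3*π*x/2)) v dx − v(4/3).


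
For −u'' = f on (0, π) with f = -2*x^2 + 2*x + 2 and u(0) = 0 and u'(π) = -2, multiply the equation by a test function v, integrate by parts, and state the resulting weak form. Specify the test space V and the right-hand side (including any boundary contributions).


V = {v ∈ H^1(0, π) : v(0) = 0} (test functions vanish at x = 0 where u is specified); weak form: ∫_0^π u'v' dx = ∫_0^π (-2*x^2 + 2*x + 2) v dx − 2·v(π) for all v ∈ V.

Multiply both sides by a test function v and integrate from 0 to π:
  ∫_0^π −u''(x) v(x) dx = ∫_0^π f(x) v(x) dx.
Integrate the LHS by parts once:
  ∫_0^π −u'' v dx = −[u'(x) v(x)]_0^π + ∫_0^π u'(x) v'(x) dx.
Thus ∫_0^π u'(x) v'(x) dx = ∫_0^π f(x) v(x) dx + [u'(x) v(x)]_0^π.
Choose V so that boundary terms are either known or forced to vanish.
Mixed BC: u(0) = 0 (Dirichlet) and u'(π) = -2 (Neumann). Define V = {v ∈ H^1(0, π) : v(0) = 0}. Then [u' v]_0^π = u'(π)·v(π) − u'(0)·0 = − 2·v(π).
Weak formulation: find u (satisfying any essential BC) such that ∫_0^π u'(x) v'(x) dx = ∫_0^π f v dx − 2·v(π) for all v ∈ V (Dirichlet at 0 absorbed into V; Neumann datum at x = π contributes the boundary term).
Substituting f(x) = -2*x^2 + 2*x + 2, the right-hand side is ∫_0^π (-2*x^2 + 2*x + 2) v dx − 2·v(π).


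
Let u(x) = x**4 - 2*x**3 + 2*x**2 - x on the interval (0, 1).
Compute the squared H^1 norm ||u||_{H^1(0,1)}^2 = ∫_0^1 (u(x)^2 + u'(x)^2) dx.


||u||_{H^1}^2 = 151/630

The H^1 norm (squared) on an interval (0, L) is
  ||u||_{H^1}^2 = ∫_0^L u(x)^2 dx + ∫_0^L u'(x)^2 dx.
Compute u'(x) = 4*x**3 - 6*x**2 + 4*x - 1.
Then u(x)^2 = x**8 - 4*x**7 + 8*x**6 - 10*x**5 + 8*x**4 - 4*x**3 + x**2 and u'(x)^2 = 16*x**6 - 48*x**5 + 68*x**4 - 56*x**3 + 28*x**2 - 8*x + 1.
Integrate each monomial from 0 to 1 using ∫_0^1 c·x^n dx = c·1^(n+1)/(n+1):
  ∫_0^1 u(x)^2 dx = ∫_0^1 (x^8 - 4*x^7 + 8*x^6 - 10*x^5 + 8*x^4 - 4*x^3 + x^2) dx. Term by term:
    ∫_0^1 x^8 dx = 1/9;  ∫_0^1 -4*x^7 dx = -1/2;  ∫_0^1 8*x^6 dx = 8/7;
    ∫_0^1 -10*x^5 dx = -5/3;  ∫_0^1 8*x^4 dx = 8/5;  ∫_0^1 -4*x^3 dx = -1;
    ∫_0^1 x^2 dx = 1/3.
  Sum: 1/9 − 1/2 + 8/7 − 5/3 + 8/5 − 1 + 1/3 = 13/630.
  ∫_0^1 u'(x)^2 dx = ∫_0^1 (16*x^6 - 48*x^5 + 68*x^4 - 56*x^3 + 28*x^2 - 8*x + 1) dx. Term by term:
    ∫_0^1 16*x^6 dx = 16/7;  ∫_0^1 -48*x^5 dx = -8;  ∫_0^1 68*x^4 dx = 68/5;
    ∫_0^1 -56*x^3 dx = -14;  ∫_0^1 28*x^2 dx = 28/3;  ∫_0^1 -8*x dx = -4;
    ∫_0^1 1 dx = 1.
  Sum: 16/7 − 8 + 68/5 − 14 + 28/3 − 4 + 1 = 23/105.
Adding: ||u||_{H^1}^2 = 13/630 + 23/105 = 151/630.


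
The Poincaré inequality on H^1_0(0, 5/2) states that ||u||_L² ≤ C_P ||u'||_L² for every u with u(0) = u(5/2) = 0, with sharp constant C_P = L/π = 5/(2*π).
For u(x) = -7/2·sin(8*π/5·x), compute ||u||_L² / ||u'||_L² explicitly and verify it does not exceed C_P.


||u||_L² / ||u'||_L² = 5/(8*π) < C_P = 5/(2*π).

u(x) = -7/2·sin(8*π/5·x), so u'(x) = -28*π*cos(8*π*x/5)/5.
Writing u(x) = A·sin(kπx/L) with A = -7/2 and k = 4, use ∫_0^L sin²(kπx/L) dx = L/2 and ∫_0^L cos²(kπx/L) dx = L/2.
u² = 49/4·sin²(8*π/5·x) and (u')² = 784*π^2/25·cos²(8*π/5·x), and each of sin², cos² integrates to L/2 = 5/4 over (0, 5/2).
∫_0^5/2 u² dx = 245/16, so ||u||_L² = 7*sqrt(5)/4.
∫_0^5/2 (u')² dx = 196*π^2/5, so ||u'||_L² = 14*sqrt(5)*π/5.
Ratio ||u||_L² / ||u'||_L² = 5/(8*π).
Sharp Poincaré constant on H^1_0(0, 5/2) is C_P = L/π = 5/(2*π), achieved by sin(2*π/5·x).
This is the k = 4 harmonic; the ratio L/(kπ) is strictly less than C_P = L/π, consistent with the sharp inequality ||u||_L² ≤ C_P ||u'||_L².


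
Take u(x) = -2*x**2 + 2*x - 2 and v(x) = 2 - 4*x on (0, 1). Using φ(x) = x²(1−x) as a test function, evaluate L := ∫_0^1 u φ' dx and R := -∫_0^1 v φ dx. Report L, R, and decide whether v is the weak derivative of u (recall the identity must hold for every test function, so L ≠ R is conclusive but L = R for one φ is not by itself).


LHS = 1/30, RHS = 1/30. Yes, v = u' weakly.

u(x) = -2*x**2 + 2*x - 2, classical derivative u'(x) = 2 - 4*x.
φ(x) = x²(1−x), so φ'(x) = x*(2 - 3*x).
Note φ(0) = φ(1) = 0, so the boundary term u·φ vanishes.
LHS = ∫_0^1 u(x) φ'(x) dx = ∫_0^1 (6*x^4 - 10*x^3 + 10*x^2 - 4*x) dx. Term by term:
  ∫_0^1 6*x^4 dx = 6/5;  ∫_0^1 -10*x^3 dx = -5/2;  ∫_0^1 10*x^2 dx = 10/3;
  ∫_0^1 -4*x dx = -2.
Sum: 6/5 − 5/2 + 10/3 − 2 = 1/30.
So LHS = 1/30.
∫_0^1 v(x) φ(x) dx = ∫_0^1 (4*x^4 - 6*x^3 + 2*x^2) dx. Term by term:
  ∫_0^1 4*x^4 dx = 4/5;  ∫_0^1 -6*x^3 dx = -3/2;  ∫_0^1 2*x^2 dx = 2/3.
Sum: 4/5 − 3/2 + 2/3 = -1/30.
So RHS = -∫_0^1 v(x) φ(x) dx = 1/30.
LHS = RHS, so the identity holds for this test φ.
Moreover u is smooth here and v(x) = u'(x) = 2 - 4*x pointwise, so the identity holds for every test function. Hence v is the weak derivative of u.


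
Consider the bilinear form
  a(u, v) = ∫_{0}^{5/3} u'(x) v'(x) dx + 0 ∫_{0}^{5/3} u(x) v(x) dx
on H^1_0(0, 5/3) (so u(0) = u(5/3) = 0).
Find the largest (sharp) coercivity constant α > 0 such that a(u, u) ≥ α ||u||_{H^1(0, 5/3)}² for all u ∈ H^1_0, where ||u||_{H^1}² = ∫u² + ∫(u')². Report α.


α = 9*π^2/(25 + 9*π^2)

Coercivity of a(·,·) on H^1_0(0, 5/3) means a(u, u) ≥ α ||u||_{H^1}² for every u ∈ H^1_0.
The interval has length L = 5/3, and Poincaré/coercivity depend only on L. Here a(u, u) = ∫(u')² + (0)·∫u².
Here c = 0, so a(u,u) = ∫(u')² alone. The condition a(u,u) ≥ α||u||_{H^1}² reads (1−α)∫(u')² ≥ (α−c)∫u². Any admissible α is ≤ 1 (rapidly oscillating u have ∫u²/∫(u')² → 0), and α = 1 would force 0 ≥ (1−c)∫u², impossible since c < 1; so 1−α > 0. By the sharp Poincaré inequality on H^1_0 of an interval of length L, ∫(u')² ≥ (π/L)²∫u² with equality for the first sine mode sin(π(x−x₀)/L) (x₀ the left endpoint), so the inequality holds for all u iff (1−α)(π/L)² ≥ α − c, i.e. α ≤ ((π/L)² + c)/((π/L)² + 1) = (1 + c(L/π)²)/(1 + (L/π)²). (Direct route, valid since c ≤ 0: Poincaré gives c∫u² ≥ c(L/π)²∫(u')², so a(u,u) ≥ (1 + c(L/π)²)∫(u')², while ||u||_{H^1}² ≤ (1 + (L/π)²)∫(u')²; dividing yields the same α.) With (π/L)² = 9*π^2/25 and c = 0, the largest admissible constant is α = ((π/L)² + c)/((π/L)² + 1).
Simplifying, α = 9*π^2/(25 + 9*π^2).


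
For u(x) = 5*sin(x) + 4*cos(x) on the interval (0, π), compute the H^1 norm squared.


||u||_{H^1(0,π)}^2 = 41*π

u'(x) = -4*sin(x) + 5*cos(x).
Expand u² and (u')² and integrate term by term on (0, π), using: for integers n ≥ 1, ∫_0^π sin²(nx) dx = ∫_0^π cos²(nx) dx = π/2; for n ≠ n', ∫_0^π sin(nx)sin(n'x) dx = ∫_0^π cos(nx)cos(n'x) dx = 0; and by product-to-sum, ∫_0^π sin(nx)cos(n'x) dx = ½∫_0^π [sin((n+n')x) + sin((n−n')x)] dx, which is 0 when n+n' is even and 2n/(n²−n'²) when n+n' is odd (it need not vanish on (0, π)).
  u² squared terms: (4)²·∫cos(x)² dx = 16·π/2 = 8*π;  (5)²·∫sin(x)² dx = 25·π/2 = 25*π/2.
  u² cross terms: 2·(4)·(5)·∫cos(x)·sin(x) dx = 40·(0) = 0.
  So ∫_0^π u² dx = 8*π + 25*π/2 + 0 = 41*π/2.
  (u')² squared terms: (-4)²·∫sin(x)² dx = 16·π/2 = 8*π;  (5)²·∫cos(x)² dx = 25·π/2 = 25*π/2.
  (u')² cross terms: 2·(-4)·(5)·∫sin(x)·cos(x) dx = -40·(0) = 0.
  So ∫_0^π (u')² dx = 8*π + 25*π/2 + 0 = 41*π/2.
||u||_{H^1}^2 = (41*π/2) + (41*π/2) = 41*π.


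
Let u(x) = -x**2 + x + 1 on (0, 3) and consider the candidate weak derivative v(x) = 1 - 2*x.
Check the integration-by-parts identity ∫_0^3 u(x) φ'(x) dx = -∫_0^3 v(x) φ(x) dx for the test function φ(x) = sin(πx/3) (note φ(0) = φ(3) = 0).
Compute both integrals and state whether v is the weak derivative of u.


LHS = 12/π, RHS = 12/π. Yes, v = u' weakly.

u(x) = -x**2 + x + 1, classical derivative u'(x) = 1 - 2*x.
φ(x) = sin(πx/3), so φ'(x) = π*cos(π*x/3)/3.
Note φ(0) = φ(3) = 0, so the boundary term u·φ vanishes.
LHS = ∫_0^3 u(x) φ'(x) dx = ∫_0^3 (-π*x^2*cos(π*x/3)/3 + π*x*cos(π*x/3)/3 + π*cos(π*x/3)/3) dx. Term by term:
  ∫_0^3 π*cos(π*x/3)/3 dx = 0;  ∫_0^3 -π*x^2*cos(π*x/3)/3 dx = 18/π;  ∫_0^3 π*x*cos(π*x/3)/3 dx = -6/π.
Sum: 0 + 18/π − 6/π = 12/π.
So LHS = 12/π.
∫_0^3 v(x) φ(x) dx = ∫_0^3 (-2*x*sin(π*x/3) + sin(π*x/3)) dx. Term by term:
  ∫_0^3 -2*x*sin(π*x/3) dx = -18/π;  ∫_0^3 sin(π*x/3) dx = 6/π.
Sum: -18/π + 6/π = -12/π.
So RHS = -∫_0^3 v(x) φ(x) dx = 12/π.
LHS = RHS, so the identity holds for this test φ.
Moreover u is smooth here and v(x) = u'(x) = 1 - 2*x pointwise, so the identity holds for every test function. Hence v is the weak derivative of u.


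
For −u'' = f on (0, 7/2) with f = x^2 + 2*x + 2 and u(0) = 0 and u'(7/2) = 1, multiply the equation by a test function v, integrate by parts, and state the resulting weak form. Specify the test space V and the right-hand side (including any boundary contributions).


V = {v ∈ H^1(0, 7/2) : v(0) = 0} (test functions vanish at x = 0 where u is specified); weak form: ∫_0^7/2 u'v' dx = ∫_0^7/2 (x^2 + 2*x + 2) v dx + v(7/2) for all v ∈ V.

Multiply both sides by a test function v and integrate from 0 to 7/2:
  ∫_0^7/2 −u''(x) v(x) dx = ∫_0^7/2 f(x) v(x) dx.
Integrate the LHS by parts once:
  ∫_0^7/2 −u'' v dx = −[u'(x) v(x)]_0^7/2 + ∫_0^7/2 u'(x) v'(x) dx.
Thus ∫_0^7/2 u'(x) v'(x) dx = ∫_0^7/2 f(x) v(x) dx + [u'(x) v(x)]_0^7/2.
Choose V so that boundary terms are either known or forced to vanish.
Mixed BC: u(0) = 0 (Dirichlet) and u'(7/2) = 1 (Neumann). Define V = {v ∈ H^1(0, 7/2) : v(0) = 0}. Then [u' v]_0^7/2 = u'(7/2)·v(7/2) − u'(0)·0 = v(7/2).
Weak formulation: find u (satisfying any essential BC) such that ∫_0^7/2 u'(x) v'(x) dx = ∫_0^7/2 f v dx + v(7/2) for all v ∈ V (Dirichlet at 0 absorbed into V; Neumann datum at x = 7/2 contributes the boundary term).
Substituting f(x) = x^2 + 2*x + 2, the right-hand side is ∫_0^7/2 (x^2 + 2*x + 2) v dx + v(7/2).


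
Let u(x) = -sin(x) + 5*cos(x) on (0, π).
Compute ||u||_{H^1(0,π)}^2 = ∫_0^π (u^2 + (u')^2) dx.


||u||_{H^1(0,π)}^2 = 26*π

u'(x) = -5*sin(x) - cos(x).
Expand u² and (u')² and integrate term by term on (0, π), using: for integers n ≥ 1, ∫_0^π sin²(nx) dx = ∫_0^π cos²(nx) dx = π/2; for n ≠ n', ∫_0^π sin(nx)sin(n'x) dx = ∫_0^π cos(nx)cos(n'x) dx = 0; and by product-to-sum, ∫_0^π sin(nx)cos(n'x) dx = ½∫_0^π [sin((n+n')x) + sin((n−n')x)] dx, which is 0 when n+n' is even and 2n/(n²−n'²) when n+n' is odd (it need not vanish on (0, π)).
  u² squared terms: (-1)²·∫sin(x)² dx = 1·π/2 = π/2;  (5)²·∫cos(x)² dx = 25·π/2 = 25*π/2.
  u² cross terms: 2·(-1)·(5)·∫sin(x)·cos(x) dx = -10·(0) = 0.
  So ∫_0^π u² dx = π/2 + 25*π/2 + 0 = 13*π.
  (u')² squared terms: (-1)²·∫cos(x)² dx = 1·π/2 = π/2;  (-5)²·∫sin(x)² dx = 25·π/2 = 25*π/2.
  (u')² cross terms: 2·(-1)·(-5)·∫cos(x)·sin(x) dx = 10·(0) = 0.
  So ∫_0^π (u')² dx = π/2 + 25*π/2 + 0 = 13*π.
||u||_{H^1}^2 = (13*π) + (13*π) = 26*π.


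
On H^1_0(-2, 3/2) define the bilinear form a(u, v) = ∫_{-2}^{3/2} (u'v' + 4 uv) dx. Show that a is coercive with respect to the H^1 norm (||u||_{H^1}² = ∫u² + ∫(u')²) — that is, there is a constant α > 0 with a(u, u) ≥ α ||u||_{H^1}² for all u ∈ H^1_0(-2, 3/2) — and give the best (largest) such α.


α = 1

Coercivity of a(·,·) on H^1_0(-2, 3/2) means a(u, u) ≥ α ||u||_{H^1}² for every u ∈ H^1_0.
The interval has length L = 7/2, and Poincaré/coercivity depend only on L. Here a(u, u) = ∫(u')² + (4)·∫u².
Here c = 4 ≥ 1, so a(u,u) = ∫(u')² + c∫u² ≥ ∫(u')² + ∫u² = ||u||_{H^1}², i.e. α = 1 works. No larger α is possible: a(u,u) ≥ α||u||_{H^1}² means (1−α)∫(u')² ≥ (α−c)∫u², and for the modes u_n = sin(nπ(x−x₀)/L) (x₀ the left endpoint) one has ∫u_n²/∫(u_n')² = (L/(nπ))² → 0, so a(u_n,u_n)/||u_n||_{H^1}² → 1. Hence the optimal constant is α = 1.
Therefore α = 1.


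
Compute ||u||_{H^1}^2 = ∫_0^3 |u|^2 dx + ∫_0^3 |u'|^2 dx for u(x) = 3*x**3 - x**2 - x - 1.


||u||_{H^1}^2 = 171516/35

The H^1 norm (squared) on an interval (0, L) is
  ||u||_{H^1}^2 = ∫_0^L u(x)^2 dx + ∫_0^L u'(x)^2 dx.
Compute u'(x) = 9*x**2 - 2*x - 1.
Then u(x)^2 = 9*x**6 - 6*x**5 - 5*x**4 - 4*x**3 + 3*x**2 + 2*x + 1 and u'(x)^2 = 81*x**4 - 36*x**3 - 14*x**2 + 4*x + 1.
Integrate each monomial from 0 to 3 using ∫_0^3 c·x^n dx = c·3^(n+1)/(n+1):
  ∫_0^3 u(x)^2 dx = ∫_0^3 (9*x^6 - 6*x^5 - 5*x^4 - 4*x^3 + 3*x^2 + 2*x + 1) dx. Term by term:
    ∫_0^3 9*x^6 dx = 19683/7;  ∫_0^3 -6*x^5 dx = -729;  ∫_0^3 -5*x^4 dx = -243;
    ∫_0^3 -4*x^3 dx = -81;  ∫_0^3 3*x^2 dx = 27;  ∫_0^3 2*x dx = 9;
    ∫_0^3 1 dx = 3.
  Sum: 19683/7 − 729 − 243 − 81 + 27 + 9 + 3 = 12585/7.
  ∫_0^3 u'(x)^2 dx = ∫_0^3 (81*x^4 - 36*x^3 - 14*x^2 + 4*x + 1) dx. Term by term:
    ∫_0^3 81*x^4 dx = 19683/5;  ∫_0^3 -36*x^3 dx = -729;  ∫_0^3 -14*x^2 dx = -126;
    ∫_0^3 4*x dx = 18;  ∫_0^3 1 dx = 3.
  Sum: 19683/5 − 729 − 126 + 18 + 3 = 15513/5.
Adding: ||u||_{H^1}^2 = 12585/7 + 15513/5 = 171516/35.


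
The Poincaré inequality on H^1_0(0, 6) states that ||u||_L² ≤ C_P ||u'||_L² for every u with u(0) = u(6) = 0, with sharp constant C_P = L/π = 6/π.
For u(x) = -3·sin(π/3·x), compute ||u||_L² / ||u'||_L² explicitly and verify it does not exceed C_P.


||u||_L² / ||u'||_L² = 3/π < C_P = 6/π.

u(x) = -3·sin(π/3·x), so u'(x) = -π*cos(π*x/3).
Writing u(x) = A·sin(kπx/L) with A = -3 and k = 2, use ∫_0^L sin²(kπx/L) dx = L/2 and ∫_0^L cos²(kπx/L) dx = L/2.
u² = 9·sin²(π/3·x) and (u')² = π^2·cos²(π/3·x), and each of sin², cos² integrates to L/2 = 3 over (0, 6).
∫_0^6 u² dx = 27, so ||u||_L² = 3*sqrt(3).
∫_0^6 (u')² dx = 3*π^2, so ||u'||_L² = sqrt(3)*π.
Ratio ||u||_L² / ||u'||_L² = 3/π.
Sharp Poincaré constant on H^1_0(0, 6) is C_P = L/π = 6/π, achieved by sin(π/6·x).
This is the k = 2 harmonic; the ratio L/(kπ) is strictly less than C_P = L/π, consistent with the sharp inequality ||u||_L² ≤ C_P ||u'||_L².


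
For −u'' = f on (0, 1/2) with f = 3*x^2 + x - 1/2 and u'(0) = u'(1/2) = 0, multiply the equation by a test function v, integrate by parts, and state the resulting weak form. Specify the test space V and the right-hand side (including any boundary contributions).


V = H^1(0, 1/2) (no boundary constraint on v; u is determined up to an additive constant); weak form: ∫_0^1/2 u'v' dx = ∫_0^1/2 (3*x^2 + x - 1/2) v dx for all v ∈ V.

Multiply both sides by a test function v and integrate from 0 to 1/2:
  ∫_0^1/2 −u''(x) v(x) dx = ∫_0^1/2 f(x) v(x) dx.
Integrate the LHS by parts once:
  ∫_0^1/2 −u'' v dx = −[u'(x) v(x)]_0^1/2 + ∫_0^1/2 u'(x) v'(x) dx.
Thus ∫_0^1/2 u'(x) v'(x) dx = ∫_0^1/2 f(x) v(x) dx + [u'(x) v(x)]_0^1/2.
Choose V so that boundary terms are either known or forced to vanish.
u has homogeneous Neumann: u'(0) = u'(1/2) = 0. So [u' v]_0^1/2 = 0·v(1/2) − 0·v(0) = 0 for any v; take V = H^1(0, 1/2).
Weak formulation: find u (satisfying any essential BC) such that ∫_0^1/2 u'(x) v'(x) dx = ∫_0^1/2 f v dx for all v ∈ V (homogeneous Neumann, so boundary terms vanish).
Substituting f(x) = 3*x^2 + x - 1/2, the right-hand side is ∫_0^1/2 (3*x^2 + x - 1/2) v dx.
Compatibility check (pure Neumann): taking v ≡ 1 ∈ V gives 0 = ∫_0^1/2 f dx + (0) − (0), i.e. ∫_0^1/2 f dx must equal u'(0) − u'(1/2) = 0. Indeed ∫_0^1/2 (3*x^2 + x - 1/2) dx = 0, so the data are compatible. The solution is then unique only up to an additive constant (fix it e.g. by requiring ∫_0^1/2 u dx = 0).


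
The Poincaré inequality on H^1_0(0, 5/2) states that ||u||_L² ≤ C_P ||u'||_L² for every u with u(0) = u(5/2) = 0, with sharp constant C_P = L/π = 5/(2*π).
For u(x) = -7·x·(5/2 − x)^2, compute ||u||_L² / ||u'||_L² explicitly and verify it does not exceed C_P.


||u||_L² / ||u'||_L² = 5*sqrt(14)/28 < C_P = 5/(2*π).

u(x) = -7·x·(5/2 − x)^2, so u'(x) = -21*x^2 + 70*x - 175/4.
u(x) = -7·x·(5/2 − x)^2 vanishes at x = 0 and x = 5/2, so u ∈ H^1_0(0, 5/2). Differentiate via the product rule and integrate the resulting polynomials term by term.
  ∫_0^5/2 u² dx = ∫_0^5/2 (49*x^6 - 490*x^5 + 3675*x^4/2 - 6125*x^3/2 + 30625*x^2/16) dx. Term by term:
    ∫_0^5/2 49*x^6 dx = 546875/128;  ∫_0^5/2 -490*x^5 dx = -3828125/192;  ∫_0^5/2 3675*x^4/2 dx = 2296875/64;
    ∫_0^5/2 -6125*x^3/2 dx = -3828125/128;  ∫_0^5/2 30625*x^2/16 dx = 3828125/384.
  Sum: 546875/128 − 3828125/192 + 2296875/64 − 3828125/128 + 3828125/384 = 109375/384.
  ∫_0^5/2 (u')² dx = ∫_0^5/2 (441*x^4 - 2940*x^3 + 13475*x^2/2 - 6125*x + 30625/16) dx. Term by term:
    ∫_0^5/2 441*x^4 dx = 275625/32;  ∫_0^5/2 -2940*x^3 dx = -459375/16;  ∫_0^5/2 13475*x^2/2 dx = 1684375/48;
    ∫_0^5/2 -6125*x dx = -153125/8;  ∫_0^5/2 30625/16 dx = 153125/32.
  Sum: 275625/32 − 459375/16 + 1684375/48 − 153125/8 + 153125/32 = 30625/48.
∫_0^5/2 u² dx = 109375/384, so ||u||_L² = 125*sqrt(42)/48.
∫_0^5/2 (u')² dx = 30625/48, so ||u'||_L² = 175*sqrt(3)/12.
Ratio ||u||_L² / ||u'||_L² = 5*sqrt(14)/28.
Sharp Poincaré constant on H^1_0(0, 5/2) is C_P = L/π = 5/(2*π), achieved by sin(2*π/5·x).
A polynomial bump cannot attain the sharp Poincaré constant (only the first sine eigenfunction does), so the ratio is strictly less than C_P, consistent with ||u||_L² ≤ C_P ||u'||_L².


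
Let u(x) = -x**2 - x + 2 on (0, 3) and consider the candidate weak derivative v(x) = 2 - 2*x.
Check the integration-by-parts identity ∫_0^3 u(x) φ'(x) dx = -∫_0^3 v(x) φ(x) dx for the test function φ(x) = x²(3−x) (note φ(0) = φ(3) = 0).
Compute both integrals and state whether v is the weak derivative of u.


LHS = 621/20, RHS = 54/5. No, v is not the weak derivative of u.

u(x) = -x**2 - x + 2, classical derivative u'(x) = -2*x - 1.
φ(x) = x²(3−x), so φ'(x) = 3*x*(2 - x).
Note φ(0) = φ(3) = 0, so the boundary term u·φ vanishes.
LHS = ∫_0^3 u(x) φ'(x) dx = ∫_0^3 (3*x^4 - 3*x^3 - 12*x^2 + 12*x) dx. Term by term:
  ∫_0^3 3*x^4 dx = 729/5;  ∫_0^3 -3*x^3 dx = -243/4;  ∫_0^3 -12*x^2 dx = -108;
  ∫_0^3 12*x dx = 54.
Sum: 729/5 − 243/4 − 108 + 54 = 621/20.
So LHS = 621/20.
∫_0^3 v(x) φ(x) dx = ∫_0^3 (2*x^4 - 8*x^3 + 6*x^2) dx. Term by term:
  ∫_0^3 2*x^4 dx = 486/5;  ∫_0^3 -8*x^3 dx = -162;  ∫_0^3 6*x^2 dx = 54.
Sum: 486/5 − 162 + 54 = -54/5.
So RHS = -∫_0^3 v(x) φ(x) dx = 54/5.
LHS − RHS = 81/4 ≠ 0, so the identity fails.
(For a valid weak derivative the identity must hold for EVERY test function, in particular this one. The failure shows v is NOT the weak derivative of u.)
Correct weak derivative would be u'(x) = -2*x - 1.


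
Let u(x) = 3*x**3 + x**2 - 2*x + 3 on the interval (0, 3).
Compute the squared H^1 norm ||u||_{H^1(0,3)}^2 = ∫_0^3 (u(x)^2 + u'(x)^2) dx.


||u||_{H^1}^2 = 107889/14

The H^1 norm (squared) on an interval (0, L) is
  ||u||_{H^1}^2 = ∫_0^L u(x)^2 dx + ∫_0^L u'(x)^2 dx.
Compute u'(x) = 9*x**2 + 2*x - 2.
Then u(x)^2 = 9*x**6 + 6*x**5 - 11*x**4 + 14*x**3 + 10*x**2 - 12*x + 9 and u'(x)^2 = 81*x**4 + 36*x**3 - 32*x**2 - 8*x + 4.
Integrate each monomial from 0 to 3 using ∫_0^3 c·x^n dx = c·3^(n+1)/(n+1):
  ∫_0^3 u(x)^2 dx = ∫_0^3 (9*x^6 + 6*x^5 - 11*x^4 + 14*x^3 + 10*x^2 - 12*x + 9) dx. Term by term:
    ∫_0^3 9*x^6 dx = 19683/7;  ∫_0^3 6*x^5 dx = 729;  ∫_0^3 -11*x^4 dx = -2673/5;
    ∫_0^3 14*x^3 dx = 567/2;  ∫_0^3 10*x^2 dx = 90;  ∫_0^3 -12*x dx = -54;
    ∫_0^3 9 dx = 27.
  Sum: 19683/7 + 729 − 2673/5 + 567/2 + 90 − 54 + 27 = 234693/70.
  ∫_0^3 u'(x)^2 dx = ∫_0^3 (81*x^4 + 36*x^3 - 32*x^2 - 8*x + 4) dx. Term by term:
    ∫_0^3 81*x^4 dx = 19683/5;  ∫_0^3 36*x^3 dx = 729;  ∫_0^3 -32*x^2 dx = -288;
    ∫_0^3 -8*x dx = -36;  ∫_0^3 4 dx = 12.
  Sum: 19683/5 + 729 − 288 − 36 + 12 = 21768/5.
Adding: ||u||_{H^1}^2 = 234693/70 + 21768/5 = 107889/14.


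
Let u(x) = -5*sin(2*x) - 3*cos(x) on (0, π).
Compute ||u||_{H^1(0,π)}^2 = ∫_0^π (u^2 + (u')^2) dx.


||u||_{H^1(0,π)}^2 = 80 + 143*π/2

u'(x) = 3*sin(x) - 10*cos(2*x).
Expand u² and (u')² and integrate term by term on (0, π), using: for integers n ≥ 1, ∫_0^π sin²(nx) dx = ∫_0^π cos²(nx) dx = π/2; for n ≠ n', ∫_0^π sin(nx)sin(n'x) dx = ∫_0^π cos(nx)cos(n'x) dx = 0; and by product-to-sum, ∫_0^π sin(nx)cos(n'x) dx = ½∫_0^π [sin((n+n')x) + sin((n−n')x)] dx, which is 0 when n+n' is even and 2n/(n²−n'²) when n+n' is odd (it need not vanish on (0, π)).
  u² squared terms: (-5)²·∫sin(2x)² dx = 25·π/2 = 25*π/2;  (-3)²·∫cos(x)² dx = 9·π/2 = 9*π/2.
  u² cross terms: 2·(-5)·(-3)·∫sin(2x)·cos(x) dx = 30·(4/3) = 40.
  So ∫_0^π u² dx = 25*π/2 + 9*π/2 + 40 = 40 + 17*π.
  (u')² squared terms: (-10)²·∫cos(2x)² dx = 100·π/2 = 50*π;  (3)²·∫sin(x)² dx = 9·π/2 = 9*π/2.
  (u')² cross terms: 2·(-10)·(3)·∫cos(2x)·sin(x) dx = -60·(-2/3) = 40.
  So ∫_0^π (u')² dx = 50*π + 9*π/2 + 40 = 40 + 109*π/2.
||u||_{H^1}^2 = (40 + 17*π) + (40 + 109*π/2) = 80 + 143*π/2.


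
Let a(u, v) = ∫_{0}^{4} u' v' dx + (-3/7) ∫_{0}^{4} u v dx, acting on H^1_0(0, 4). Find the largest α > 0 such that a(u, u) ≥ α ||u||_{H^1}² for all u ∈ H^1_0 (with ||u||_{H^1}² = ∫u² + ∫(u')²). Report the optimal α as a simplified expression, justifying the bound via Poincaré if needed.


α = (-48/7 + π^2)/(π^2 + 16)

Coercivity of a(·,·) on H^1_0(0, 4) means a(u, u) ≥ α ||u||_{H^1}² for every u ∈ H^1_0.
The interval has length L = 4, and Poincaré/coercivity depend only on L. Here a(u, u) = ∫(u')² + (-3/7)·∫u².
Here c = -3/7 < 0 with |c| < (π/L)² = π^2/16, so coercivity still holds. The condition a(u,u) ≥ α||u||_{H^1}² reads (1−α)∫(u')² ≥ (α−c)∫u². Any admissible α is ≤ 1 (rapidly oscillating u have ∫u²/∫(u')² → 0), and α = 1 would force 0 ≥ (1−c)∫u², impossible since c < 1; so 1−α > 0. By the sharp Poincaré inequality on H^1_0 of an interval of length L, ∫(u')² ≥ (π/L)²∫u² with equality for the first sine mode sin(π(x−x₀)/L) (x₀ the left endpoint), so the inequality holds for all u iff (1−α)(π/L)² ≥ α − c, i.e. α ≤ ((π/L)² + c)/((π/L)² + 1) = (1 + c(L/π)²)/(1 + (L/π)²). (Direct route, valid since c ≤ 0: Poincaré gives c∫u² ≥ c(L/π)²∫(u')², so a(u,u) ≥ (1 + c(L/π)²)∫(u')², while ||u||_{H^1}² ≤ (1 + (L/π)²)∫(u')²; dividing yields the same α.) With (π/L)² = π^2/16 and c = -3/7, the largest admissible constant is α = ((π/L)² + c)/((π/L)² + 1).
Simplifying, α = (-48/7 + π^2)/(π^2 + 16).


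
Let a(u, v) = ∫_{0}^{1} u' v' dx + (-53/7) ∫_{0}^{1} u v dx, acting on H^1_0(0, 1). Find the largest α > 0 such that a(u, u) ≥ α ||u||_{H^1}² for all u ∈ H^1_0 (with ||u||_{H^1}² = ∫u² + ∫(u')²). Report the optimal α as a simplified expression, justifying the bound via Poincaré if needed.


α = (-53/7 + π^2)/(1 + π^2)

Coercivity of a(·,·) on H^1_0(0, 1) means a(u, u) ≥ α ||u||_{H^1}² for every u ∈ H^1_0.
The interval has length L = 1, and Poincaré/coercivity depend only on L. Here a(u, u) = ∫(u')² + (-53/7)·∫u².
Here c = -53/7 < 0 with |c| < (π/L)² = π^2, so coercivity still holds. The condition a(u,u) ≥ α||u||_{H^1}² reads (1−α)∫(u')² ≥ (α−c)∫u². Any admissible α is ≤ 1 (rapidly oscillating u have ∫u²/∫(u')² → 0), and α = 1 would force 0 ≥ (1−c)∫u², impossible since c < 1; so 1−α > 0. By the sharp Poincaré inequality on H^1_0 of an interval of length L, ∫(u')² ≥ (π/L)²∫u² with equality for the first sine mode sin(π(x−x₀)/L) (x₀ the left endpoint), so the inequality holds for all u iff (1−α)(π/L)² ≥ α − c, i.e. α ≤ ((π/L)² + c)/((π/L)² + 1) = (1 + c(L/π)²)/(1 + (L/π)²). (Direct route, valid since c ≤ 0: Poincaré gives c∫u² ≥ c(L/π)²∫(u')², so a(u,u) ≥ (1 + c(L/π)²)∫(u')², while ||u||_{H^1}² ≤ (1 + (L/π)²)∫(u')²; dividing yields the same α.) With (π/L)² = π^2 and c = -53/7, the largest admissible constant is α = ((π/L)² + c)/((π/L)² + 1).
Simplifying, α = (-53/7 + π^2)/(1 + π^2).


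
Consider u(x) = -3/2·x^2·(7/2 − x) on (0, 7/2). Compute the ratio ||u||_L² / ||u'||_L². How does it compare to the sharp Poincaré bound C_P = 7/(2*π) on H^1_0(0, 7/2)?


||u||_L² / ||u'||_L² = sqrt(14)/4 < C_P = 7/(2*π).

u(x) = -3/2·x^2·(7/2 − x), so u'(x) = 3*x*(3*x - 7)/2.
u(x) = -3/2·x^2·(7/2 − x) vanishes at x = 0 and x = 7/2, so u ∈ H^1_0(0, 7/2). Differentiate via the product rule and integrate the resulting polynomials term by term.
  ∫_0^7/2 u² dx = ∫_0^7/2 (9*x^6/4 - 63*x^5/4 + 441*x^4/16) dx. Term by term:
    ∫_0^7/2 9*x^6/4 dx = 1058841/512;  ∫_0^7/2 -63*x^5/4 dx = -2470629/512;  ∫_0^7/2 441*x^4/16 dx = 7411887/2560.
  Sum: 1058841/512 − 2470629/512 + 7411887/2560 = 352947/2560.
  ∫_0^7/2 (u')² dx = ∫_0^7/2 (81*x^4/4 - 189*x^3/2 + 441*x^2/4) dx. Term by term:
    ∫_0^7/2 81*x^4/4 dx = 1361367/640;  ∫_0^7/2 -189*x^3/2 dx = -453789/128;  ∫_0^7/2 441*x^2/4 dx = 50421/32.
  Sum: 1361367/640 − 453789/128 + 50421/32 = 50421/320.
∫_0^7/2 u² dx = 352947/2560, so ||u||_L² = 343*sqrt(30)/160.
∫_0^7/2 (u')² dx = 50421/320, so ||u'||_L² = 49*sqrt(105)/40.
Ratio ||u||_L² / ||u'||_L² = sqrt(14)/4.
Sharp Poincaré constant on H^1_0(0, 7/2) is C_P = L/π = 7/(2*π), achieved by sin(2*π/7·x).
A polynomial bump cannot attain the sharp Poincaré constant (only the first sine eigenfunction does), so the ratio is strictly less than C_P, consistent with ||u||_L² ≤ C_P ||u'||_L².


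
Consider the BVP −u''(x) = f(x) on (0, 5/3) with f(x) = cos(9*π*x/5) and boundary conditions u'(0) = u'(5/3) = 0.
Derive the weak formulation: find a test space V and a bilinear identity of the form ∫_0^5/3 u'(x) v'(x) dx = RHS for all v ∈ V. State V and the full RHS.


V = H^1(0, 5/3) (no boundary constraint on v; u is determined up to an additive constant); weak form: ∫_0^5/3 u'v' dx = ∫_0^5/3 (cos(9*π*x/5)) v dx for all v ∈ V.

Multiply both sides by a test function v and integrate from 0 to 5/3:
  ∫_0^5/3 −u''(x) v(x) dx = ∫_0^5/3 f(x) v(x) dx.
Integrate the LHS by parts once:
  ∫_0^5/3 −u'' v dx = −[u'(x) v(x)]_0^5/3 + ∫_0^5/3 u'(x) v'(x) dx.
Thus ∫_0^5/3 u'(x) v'(x) dx = ∫_0^5/3 f(x) v(x) dx + [u'(x) v(x)]_0^5/3.
Choose V so that boundary terms are either known or forced to vanish.
u has homogeneous Neumann: u'(0) = u'(5/3) = 0. So [u' v]_0^5/3 = 0·v(5/3) − 0·v(0) = 0 for any v; take V = H^1(0, 5/3).
Weak formulation: find u (satisfying any essential BC) such that ∫_0^5/3 u'(x) v'(x) dx = ∫_0^5/3 f v dx for all v ∈ V (homogeneous Neumann, so boundary terms vanish).
Substituting f(x) = cos(9*π*x/5), the right-hand side is ∫_0^5/3 (cos(9*π*x/5)) v dx.
Compatibility check (pure Neumann): taking v ≡ 1 ∈ V gives 0 = ∫_0^5/3 f dx + (0) − (0), i.e. ∫_0^5/3 f dx must equal u'(0) − u'(5/3) = 0. Indeed ∫_0^5/3 (cos(9*π*x/5)) dx = 0, so the data are compatible. The solution is then unique only up to an additive constant (fix it e.g. by requiring ∫_0^5/3 u dx = 0).


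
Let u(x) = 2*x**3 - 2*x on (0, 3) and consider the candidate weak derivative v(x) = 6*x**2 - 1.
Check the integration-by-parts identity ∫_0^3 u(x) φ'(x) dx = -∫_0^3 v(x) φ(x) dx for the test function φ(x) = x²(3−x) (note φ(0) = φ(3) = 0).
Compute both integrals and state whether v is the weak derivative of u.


LHS = -1323/10, RHS = -2781/20. No, v is not the weak derivative of u.

u(x) = 2*x**3 - 2*x, classical derivative u'(x) = 6*x**2 - 2.
φ(x) = x²(3−x), so φ'(x) = 3*x*(2 - x).
Note φ(0) = φ(3) = 0, so the boundary term u·φ vanishes.
LHS = ∫_0^3 u(x) φ'(x) dx = ∫_0^3 (-6*x^5 + 12*x^4 + 6*x^3 - 12*x^2) dx. Term by term:
  ∫_0^3 -6*x^5 dx = -729;  ∫_0^3 12*x^4 dx = 2916/5;  ∫_0^3 6*x^3 dx = 243/2;
  ∫_0^3 -12*x^2 dx = -108.
Sum: -729 + 2916/5 + 243/2 − 108 = -1323/10.
So LHS = -1323/10.
∫_0^3 v(x) φ(x) dx = ∫_0^3 (-6*x^5 + 18*x^4 + x^3 - 3*x^2) dx. Term by term:
  ∫_0^3 -6*x^5 dx = -729;  ∫_0^3 18*x^4 dx = 4374/5;  ∫_0^3 x^3 dx = 81/4;
  ∫_0^3 -3*x^2 dx = -27.
Sum: -729 + 4374/5 + 81/4 − 27 = 2781/20.
So RHS = -∫_0^3 v(x) φ(x) dx = -2781/20.
LHS − RHS = 27/4 ≠ 0, so the identity fails.
(For a valid weak derivative the identity must hold for EVERY test function, in particular this one. The failure shows v is NOT the weak derivative of u.)
Correct weak derivative would be u'(x) = 6*x**2 - 2.


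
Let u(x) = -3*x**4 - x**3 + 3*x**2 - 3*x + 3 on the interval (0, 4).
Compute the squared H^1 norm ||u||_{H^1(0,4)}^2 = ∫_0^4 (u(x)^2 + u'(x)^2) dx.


||u||_{H^1}^2 = 22391816/35

The H^1 norm (squared) on an interval (0, L) is
  ||u||_{H^1}^2 = ∫_0^L u(x)^2 dx + ∫_0^L u'(x)^2 dx.
Compute u'(x) = -12*x**3 - 3*x**2 + 6*x - 3.
Then u(x)^2 = 9*x**8 + 6*x**7 - 17*x**6 + 12*x**5 - 3*x**4 - 24*x**3 + 27*x**2 - 18*x + 9 and u'(x)^2 = 144*x**6 + 72*x**5 - 135*x**4 + 36*x**3 + 54*x**2 - 36*x + 9.
Integrate each monomial from 0 to 4 using ∫_0^4 c·x^n dx = c·4^(n+1)/(n+1):
  ∫_0^4 u(x)^2 dx = ∫_0^4 (9*x^8 + 6*x^7 - 17*x^6 + 12*x^5 - 3*x^4 - 24*x^3 + 27*x^2 - 18*x + 9) dx. Term by term:
    ∫_0^4 9*x^8 dx = 262144;  ∫_0^4 6*x^7 dx = 49152;  ∫_0^4 -17*x^6 dx = -278528/7;
    ∫_0^4 12*x^5 dx = 8192;  ∫_0^4 -3*x^4 dx = -3072/5;  ∫_0^4 -24*x^3 dx = -1536;
    ∫_0^4 27*x^2 dx = 576;  ∫_0^4 -18*x dx = -144;  ∫_0^4 9 dx = 36.
  Sum: 262144 + 49152 − 278528/7 + 8192 − 3072/5 − 1536 + 576 − 144 + 36 = 9730556/35.
  ∫_0^4 u'(x)^2 dx = ∫_0^4 (144*x^6 + 72*x^5 - 135*x^4 + 36*x^3 + 54*x^2 - 36*x + 9) dx. Term by term:
    ∫_0^4 144*x^6 dx = 2359296/7;  ∫_0^4 72*x^5 dx = 49152;  ∫_0^4 -135*x^4 dx = -27648;
    ∫_0^4 36*x^3 dx = 2304;  ∫_0^4 54*x^2 dx = 1152;  ∫_0^4 -36*x dx = -288;
    ∫_0^4 9 dx = 36.
  Sum: 2359296/7 + 49152 − 27648 + 2304 + 1152 − 288 + 36 = 2532252/7.
Adding: ||u||_{H^1}^2 = 9730556/35 + 2532252/7 = 22391816/35.


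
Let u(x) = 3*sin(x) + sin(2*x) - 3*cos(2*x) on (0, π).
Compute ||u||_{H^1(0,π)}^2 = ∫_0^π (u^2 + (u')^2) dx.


||u||_{H^1(0,π)}^2 = 60 + 34*π

u'(x) = 6*sin(2*x) + 3*cos(x) + 2*cos(2*x).
Expand u² and (u')² and integrate term by term on (0, π), using: for integers n ≥ 1, ∫_0^π sin²(nx) dx = ∫_0^π cos²(nx) dx = π/2; for n ≠ n', ∫_0^π sin(nx)sin(n'x) dx = ∫_0^π cos(nx)cos(n'x) dx = 0; and by product-to-sum, ∫_0^π sin(nx)cos(n'x) dx = ½∫_0^π [sin((n+n')x) + sin((n−n')x)] dx, which is 0 when n+n' is even and 2n/(n²−n'²) when n+n' is odd (it need not vanish on (0, π)).
  u² squared terms: (-3)²·∫cos(2x)² dx = 9·π/2 = 9*π/2;  (3)²·∫sin(x)² dx = 9·π/2 = 9*π/2;  (1)²·∫sin(2x)² dx = 1·π/2 = π/2.
  u² cross terms: 2·(-3)·(3)·∫cos(2x)·sin(x) dx = -18·(-2/3) = 12;  2·(-3)·(1)·∫cos(2x)·sin(2x) dx = -6·(0) = 0;  2·(3)·(1)·∫sin(x)·sin(2x) dx = 6·(0) = 0.
  So ∫_0^π u² dx = 9*π/2 + 9*π/2 + π/2 + 12 + 0 + 0 = 12 + 19*π/2.
  (u')² squared terms: (2)²·∫cos(2x)² dx = 4·π/2 = 2*π;  (3)²·∫cos(x)² dx = 9·π/2 = 9*π/2;  (6)²·∫sin(2x)² dx = 36·π/2 = 18*π.
  (u')² cross terms: 2·(2)·(3)·∫cos(2x)·cos(x) dx = 12·(0) = 0;  2·(2)·(6)·∫cos(2x)·sin(2x) dx = 24·(0) = 0;  2·(3)·(6)·∫cos(x)·sin(2x) dx = 36·(4/3) = 48.
  So ∫_0^π (u')² dx = 2*π + 9*π/2 + 18*π + 0 + 0 + 48 = 48 + 49*π/2.
||u||_{H^1}^2 = (12 + 19*π/2) + (48 + 49*π/2) = 60 + 34*π.


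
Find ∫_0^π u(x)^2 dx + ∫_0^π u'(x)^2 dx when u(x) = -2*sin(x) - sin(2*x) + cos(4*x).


||u||_{H^1(0,π)}^2 = 136/15 + 15*π

u'(x) = -4*sin(4*x) - 2*cos(x) - 2*cos(2*x).
Expand u² and (u')² and integrate term by term on (0, π), using: for integers n ≥ 1, ∫_0^π sin²(nx) dx = ∫_0^π cos²(nx) dx = π/2; for n ≠ n', ∫_0^π sin(nx)sin(n'x) dx = ∫_0^π cos(nx)cos(n'x) dx = 0; and by product-to-sum, ∫_0^π sin(nx)cos(n'x) dx = ½∫_0^π [sin((n+n')x) + sin((n−n')x)] dx, which is 0 when n+n' is even and 2n/(n²−n'²) when n+n' is odd (it need not vanish on (0, π)).
  u² squared terms: (-1)²·∫sin(2x)² dx = 1·π/2 = π/2;  (-2)²·∫sin(x)² dx = 4·π/2 = 2*π;  (1)²·∫cos(4x)² dx = 1·π/2 = π/2.
  u² cross terms: 2·(-1)·(-2)·∫sin(2x)·sin(x) dx = 4·(0) = 0;  2·(-1)·(1)·∫sin(2x)·cos(4x) dx = -2·(0) = 0;  2·(-2)·(1)·∫sin(x)·cos(4x) dx = -4·(-2/15) = 8/15.
  So ∫_0^π u² dx = π/2 + 2*π + π/2 + 0 + 0 + 8/15 = 8/15 + 3*π.
  (u')² squared terms: (-4)²·∫sin(4x)² dx = 16·π/2 = 8*π;  (-2)²·∫cos(x)² dx = 4·π/2 = 2*π;  (-2)²·∫cos(2x)² dx = 4·π/2 = 2*π.
  (u')² cross terms: 2·(-4)·(-2)·∫sin(4x)·cos(x) dx = 16·(8/15) = 128/15;  2·(-4)·(-2)·∫sin(4x)·cos(2x) dx = 16·(0) = 0;  2·(-2)·(-2)·∫cos(x)·cos(2x) dx = 8·(0) = 0.
  So ∫_0^π (u')² dx = 8*π + 2*π + 2*π + 128/15 + 0 + 0 = 128/15 + 12*π.
||u||_{H^1}^2 = (8/15 + 3*π) + (128/15 + 12*π) = 136/15 + 15*π.


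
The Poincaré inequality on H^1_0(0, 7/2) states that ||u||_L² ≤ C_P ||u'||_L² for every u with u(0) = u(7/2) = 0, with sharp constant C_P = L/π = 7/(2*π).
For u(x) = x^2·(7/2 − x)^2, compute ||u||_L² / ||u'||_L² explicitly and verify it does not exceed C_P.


||u||_L² / ||u'||_L² = 7*sqrt(3)/12 < C_P = 7/(2*π).

u(x) = x^2·(7/2 − x)^2, so u'(x) = x*(2*x - 7)*(4*x - 7)/2.
u(x) = x^2·(7/2 − x)^2 vanishes at x = 0 and x = 7/2, so u ∈ H^1_0(0, 7/2). Differentiate via the product rule and integrate the resulting polynomials term by term.
  ∫_0^7/2 u² dx = ∫_0^7/2 (x^8 - 14*x^7 + 147*x^6/2 - 343*x^5/2 + 2401*x^4/16) dx. Term by term:
    ∫_0^7/2 x^8 dx = 40353607/4608;  ∫_0^7/2 -14*x^7 dx = -40353607/1024;  ∫_0^7/2 147*x^6/2 dx = 17294403/256;
    ∫_0^7/2 -343*x^5/2 dx = -40353607/768;  ∫_0^7/2 2401*x^4/16 dx = 40353607/2560.
  Sum: 40353607/4608 − 40353607/1024 + 17294403/256 − 40353607/768 + 40353607/2560 = 5764801/46080.
  ∫_0^7/2 (u')² dx = ∫_0^7/2 (16*x^6 - 168*x^5 + 637*x^4 - 1029*x^3 + 2401*x^2/4) dx. Term by term:
    ∫_0^7/2 16*x^6 dx = 117649/8;  ∫_0^7/2 -168*x^5 dx = -823543/16;  ∫_0^7/2 637*x^4 dx = 10706059/160;
    ∫_0^7/2 -1029*x^3 dx = -2470629/64;  ∫_0^7/2 2401*x^2/4 dx = 823543/96.
  Sum: 117649/8 − 823543/16 + 10706059/160 − 2470629/64 + 823543/96 = 117649/960.
∫_0^7/2 u² dx = 5764801/46080, so ||u||_L² = 2401*sqrt(5)/480.
∫_0^7/2 (u')² dx = 117649/960, so ||u'||_L² = 343*sqrt(15)/120.
Ratio ||u||_L² / ||u'||_L² = 7*sqrt(3)/12.
Sharp Poincaré constant on H^1_0(0, 7/2) is C_P = L/π = 7/(2*π), achieved by sin(2*π/7·x).
A polynomial bump cannot attain the sharp Poincaré constant (only the first sine eigenfunction does), so the ratio is strictly less than C_P, consistent with ||u||_L² ≤ C_P ||u'||_L².
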